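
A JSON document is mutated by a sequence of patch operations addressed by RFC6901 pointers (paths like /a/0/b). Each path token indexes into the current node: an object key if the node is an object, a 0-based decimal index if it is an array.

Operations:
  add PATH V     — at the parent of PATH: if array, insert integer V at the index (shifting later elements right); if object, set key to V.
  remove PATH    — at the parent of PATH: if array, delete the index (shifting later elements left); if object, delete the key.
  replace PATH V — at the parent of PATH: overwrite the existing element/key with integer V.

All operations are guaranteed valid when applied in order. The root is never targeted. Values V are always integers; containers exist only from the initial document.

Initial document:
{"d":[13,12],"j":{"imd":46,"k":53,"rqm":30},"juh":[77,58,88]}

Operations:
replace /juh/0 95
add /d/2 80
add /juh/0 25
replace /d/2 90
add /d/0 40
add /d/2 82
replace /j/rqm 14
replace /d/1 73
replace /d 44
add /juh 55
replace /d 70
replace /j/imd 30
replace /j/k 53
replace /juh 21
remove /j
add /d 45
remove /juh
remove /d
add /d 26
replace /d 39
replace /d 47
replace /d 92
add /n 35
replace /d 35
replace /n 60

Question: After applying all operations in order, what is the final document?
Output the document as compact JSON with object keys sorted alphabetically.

Answer: {"d":35,"n":60}

Derivation:
After op 1 (replace /juh/0 95): {"d":[13,12],"j":{"imd":46,"k":53,"rqm":30},"juh":[95,58,88]}
After op 2 (add /d/2 80): {"d":[13,12,80],"j":{"imd":46,"k":53,"rqm":30},"juh":[95,58,88]}
After op 3 (add /juh/0 25): {"d":[13,12,80],"j":{"imd":46,"k":53,"rqm":30},"juh":[25,95,58,88]}
After op 4 (replace /d/2 90): {"d":[13,12,90],"j":{"imd":46,"k":53,"rqm":30},"juh":[25,95,58,88]}
After op 5 (add /d/0 40): {"d":[40,13,12,90],"j":{"imd":46,"k":53,"rqm":30},"juh":[25,95,58,88]}
After op 6 (add /d/2 82): {"d":[40,13,82,12,90],"j":{"imd":46,"k":53,"rqm":30},"juh":[25,95,58,88]}
After op 7 (replace /j/rqm 14): {"d":[40,13,82,12,90],"j":{"imd":46,"k":53,"rqm":14},"juh":[25,95,58,88]}
After op 8 (replace /d/1 73): {"d":[40,73,82,12,90],"j":{"imd":46,"k":53,"rqm":14},"juh":[25,95,58,88]}
After op 9 (replace /d 44): {"d":44,"j":{"imd":46,"k":53,"rqm":14},"juh":[25,95,58,88]}
After op 10 (add /juh 55): {"d":44,"j":{"imd":46,"k":53,"rqm":14},"juh":55}
After op 11 (replace /d 70): {"d":70,"j":{"imd":46,"k":53,"rqm":14},"juh":55}
After op 12 (replace /j/imd 30): {"d":70,"j":{"imd":30,"k":53,"rqm":14},"juh":55}
After op 13 (replace /j/k 53): {"d":70,"j":{"imd":30,"k":53,"rqm":14},"juh":55}
After op 14 (replace /juh 21): {"d":70,"j":{"imd":30,"k":53,"rqm":14},"juh":21}
After op 15 (remove /j): {"d":70,"juh":21}
After op 16 (add /d 45): {"d":45,"juh":21}
After op 17 (remove /juh): {"d":45}
After op 18 (remove /d): {}
After op 19 (add /d 26): {"d":26}
After op 20 (replace /d 39): {"d":39}
After op 21 (replace /d 47): {"d":47}
After op 22 (replace /d 92): {"d":92}
After op 23 (add /n 35): {"d":92,"n":35}
After op 24 (replace /d 35): {"d":35,"n":35}
After op 25 (replace /n 60): {"d":35,"n":60}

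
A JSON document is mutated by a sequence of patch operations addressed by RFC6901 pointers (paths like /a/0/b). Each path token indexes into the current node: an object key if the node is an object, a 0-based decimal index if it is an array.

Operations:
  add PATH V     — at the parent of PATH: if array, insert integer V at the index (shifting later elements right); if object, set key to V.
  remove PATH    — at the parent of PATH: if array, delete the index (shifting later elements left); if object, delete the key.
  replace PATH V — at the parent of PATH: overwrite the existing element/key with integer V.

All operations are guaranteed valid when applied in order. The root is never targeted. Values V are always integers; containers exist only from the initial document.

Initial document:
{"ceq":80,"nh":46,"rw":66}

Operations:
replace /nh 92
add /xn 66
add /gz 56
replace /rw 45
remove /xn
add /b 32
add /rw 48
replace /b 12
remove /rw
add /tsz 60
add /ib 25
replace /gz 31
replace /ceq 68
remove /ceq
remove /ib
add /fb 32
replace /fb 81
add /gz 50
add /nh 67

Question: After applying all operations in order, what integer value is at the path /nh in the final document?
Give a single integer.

After op 1 (replace /nh 92): {"ceq":80,"nh":92,"rw":66}
After op 2 (add /xn 66): {"ceq":80,"nh":92,"rw":66,"xn":66}
After op 3 (add /gz 56): {"ceq":80,"gz":56,"nh":92,"rw":66,"xn":66}
After op 4 (replace /rw 45): {"ceq":80,"gz":56,"nh":92,"rw":45,"xn":66}
After op 5 (remove /xn): {"ceq":80,"gz":56,"nh":92,"rw":45}
After op 6 (add /b 32): {"b":32,"ceq":80,"gz":56,"nh":92,"rw":45}
After op 7 (add /rw 48): {"b":32,"ceq":80,"gz":56,"nh":92,"rw":48}
After op 8 (replace /b 12): {"b":12,"ceq":80,"gz":56,"nh":92,"rw":48}
After op 9 (remove /rw): {"b":12,"ceq":80,"gz":56,"nh":92}
After op 10 (add /tsz 60): {"b":12,"ceq":80,"gz":56,"nh":92,"tsz":60}
After op 11 (add /ib 25): {"b":12,"ceq":80,"gz":56,"ib":25,"nh":92,"tsz":60}
After op 12 (replace /gz 31): {"b":12,"ceq":80,"gz":31,"ib":25,"nh":92,"tsz":60}
After op 13 (replace /ceq 68): {"b":12,"ceq":68,"gz":31,"ib":25,"nh":92,"tsz":60}
After op 14 (remove /ceq): {"b":12,"gz":31,"ib":25,"nh":92,"tsz":60}
After op 15 (remove /ib): {"b":12,"gz":31,"nh":92,"tsz":60}
After op 16 (add /fb 32): {"b":12,"fb":32,"gz":31,"nh":92,"tsz":60}
After op 17 (replace /fb 81): {"b":12,"fb":81,"gz":31,"nh":92,"tsz":60}
After op 18 (add /gz 50): {"b":12,"fb":81,"gz":50,"nh":92,"tsz":60}
After op 19 (add /nh 67): {"b":12,"fb":81,"gz":50,"nh":67,"tsz":60}
Value at /nh: 67

Answer: 67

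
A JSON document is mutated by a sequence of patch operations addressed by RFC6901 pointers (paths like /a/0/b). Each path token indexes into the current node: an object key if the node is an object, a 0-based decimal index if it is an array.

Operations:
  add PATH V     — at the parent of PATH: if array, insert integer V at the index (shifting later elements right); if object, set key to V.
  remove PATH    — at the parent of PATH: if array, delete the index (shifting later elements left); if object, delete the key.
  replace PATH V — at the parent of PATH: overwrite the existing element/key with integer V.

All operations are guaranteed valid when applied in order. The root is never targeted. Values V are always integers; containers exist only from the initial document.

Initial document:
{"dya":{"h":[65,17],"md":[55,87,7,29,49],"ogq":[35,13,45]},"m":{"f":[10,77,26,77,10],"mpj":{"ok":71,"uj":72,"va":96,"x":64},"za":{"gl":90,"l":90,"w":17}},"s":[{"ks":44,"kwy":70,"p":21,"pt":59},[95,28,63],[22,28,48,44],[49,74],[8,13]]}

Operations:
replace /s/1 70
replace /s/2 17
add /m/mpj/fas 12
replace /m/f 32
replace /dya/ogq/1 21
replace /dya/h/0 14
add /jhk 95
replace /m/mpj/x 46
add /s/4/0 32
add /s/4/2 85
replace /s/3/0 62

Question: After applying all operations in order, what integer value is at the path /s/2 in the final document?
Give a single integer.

Answer: 17

Derivation:
After op 1 (replace /s/1 70): {"dya":{"h":[65,17],"md":[55,87,7,29,49],"ogq":[35,13,45]},"m":{"f":[10,77,26,77,10],"mpj":{"ok":71,"uj":72,"va":96,"x":64},"za":{"gl":90,"l":90,"w":17}},"s":[{"ks":44,"kwy":70,"p":21,"pt":59},70,[22,28,48,44],[49,74],[8,13]]}
After op 2 (replace /s/2 17): {"dya":{"h":[65,17],"md":[55,87,7,29,49],"ogq":[35,13,45]},"m":{"f":[10,77,26,77,10],"mpj":{"ok":71,"uj":72,"va":96,"x":64},"za":{"gl":90,"l":90,"w":17}},"s":[{"ks":44,"kwy":70,"p":21,"pt":59},70,17,[49,74],[8,13]]}
After op 3 (add /m/mpj/fas 12): {"dya":{"h":[65,17],"md":[55,87,7,29,49],"ogq":[35,13,45]},"m":{"f":[10,77,26,77,10],"mpj":{"fas":12,"ok":71,"uj":72,"va":96,"x":64},"za":{"gl":90,"l":90,"w":17}},"s":[{"ks":44,"kwy":70,"p":21,"pt":59},70,17,[49,74],[8,13]]}
After op 4 (replace /m/f 32): {"dya":{"h":[65,17],"md":[55,87,7,29,49],"ogq":[35,13,45]},"m":{"f":32,"mpj":{"fas":12,"ok":71,"uj":72,"va":96,"x":64},"za":{"gl":90,"l":90,"w":17}},"s":[{"ks":44,"kwy":70,"p":21,"pt":59},70,17,[49,74],[8,13]]}
After op 5 (replace /dya/ogq/1 21): {"dya":{"h":[65,17],"md":[55,87,7,29,49],"ogq":[35,21,45]},"m":{"f":32,"mpj":{"fas":12,"ok":71,"uj":72,"va":96,"x":64},"za":{"gl":90,"l":90,"w":17}},"s":[{"ks":44,"kwy":70,"p":21,"pt":59},70,17,[49,74],[8,13]]}
After op 6 (replace /dya/h/0 14): {"dya":{"h":[14,17],"md":[55,87,7,29,49],"ogq":[35,21,45]},"m":{"f":32,"mpj":{"fas":12,"ok":71,"uj":72,"va":96,"x":64},"za":{"gl":90,"l":90,"w":17}},"s":[{"ks":44,"kwy":70,"p":21,"pt":59},70,17,[49,74],[8,13]]}
After op 7 (add /jhk 95): {"dya":{"h":[14,17],"md":[55,87,7,29,49],"ogq":[35,21,45]},"jhk":95,"m":{"f":32,"mpj":{"fas":12,"ok":71,"uj":72,"va":96,"x":64},"za":{"gl":90,"l":90,"w":17}},"s":[{"ks":44,"kwy":70,"p":21,"pt":59},70,17,[49,74],[8,13]]}
After op 8 (replace /m/mpj/x 46): {"dya":{"h":[14,17],"md":[55,87,7,29,49],"ogq":[35,21,45]},"jhk":95,"m":{"f":32,"mpj":{"fas":12,"ok":71,"uj":72,"va":96,"x":46},"za":{"gl":90,"l":90,"w":17}},"s":[{"ks":44,"kwy":70,"p":21,"pt":59},70,17,[49,74],[8,13]]}
After op 9 (add /s/4/0 32): {"dya":{"h":[14,17],"md":[55,87,7,29,49],"ogq":[35,21,45]},"jhk":95,"m":{"f":32,"mpj":{"fas":12,"ok":71,"uj":72,"va":96,"x":46},"za":{"gl":90,"l":90,"w":17}},"s":[{"ks":44,"kwy":70,"p":21,"pt":59},70,17,[49,74],[32,8,13]]}
After op 10 (add /s/4/2 85): {"dya":{"h":[14,17],"md":[55,87,7,29,49],"ogq":[35,21,45]},"jhk":95,"m":{"f":32,"mpj":{"fas":12,"ok":71,"uj":72,"va":96,"x":46},"za":{"gl":90,"l":90,"w":17}},"s":[{"ks":44,"kwy":70,"p":21,"pt":59},70,17,[49,74],[32,8,85,13]]}
After op 11 (replace /s/3/0 62): {"dya":{"h":[14,17],"md":[55,87,7,29,49],"ogq":[35,21,45]},"jhk":95,"m":{"f":32,"mpj":{"fas":12,"ok":71,"uj":72,"va":96,"x":46},"za":{"gl":90,"l":90,"w":17}},"s":[{"ks":44,"kwy":70,"p":21,"pt":59},70,17,[62,74],[32,8,85,13]]}
Value at /s/2: 17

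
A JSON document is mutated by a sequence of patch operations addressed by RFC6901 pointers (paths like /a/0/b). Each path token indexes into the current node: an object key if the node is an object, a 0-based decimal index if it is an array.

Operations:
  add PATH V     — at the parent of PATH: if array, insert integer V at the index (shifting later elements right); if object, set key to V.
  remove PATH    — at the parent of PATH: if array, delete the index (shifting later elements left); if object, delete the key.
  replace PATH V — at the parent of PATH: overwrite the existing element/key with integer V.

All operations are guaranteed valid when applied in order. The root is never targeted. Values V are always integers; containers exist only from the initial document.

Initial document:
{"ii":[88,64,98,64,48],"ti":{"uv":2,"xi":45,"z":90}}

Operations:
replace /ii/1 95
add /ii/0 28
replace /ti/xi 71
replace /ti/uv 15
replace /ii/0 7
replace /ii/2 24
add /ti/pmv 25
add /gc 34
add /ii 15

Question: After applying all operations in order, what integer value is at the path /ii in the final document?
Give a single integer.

After op 1 (replace /ii/1 95): {"ii":[88,95,98,64,48],"ti":{"uv":2,"xi":45,"z":90}}
After op 2 (add /ii/0 28): {"ii":[28,88,95,98,64,48],"ti":{"uv":2,"xi":45,"z":90}}
After op 3 (replace /ti/xi 71): {"ii":[28,88,95,98,64,48],"ti":{"uv":2,"xi":71,"z":90}}
After op 4 (replace /ti/uv 15): {"ii":[28,88,95,98,64,48],"ti":{"uv":15,"xi":71,"z":90}}
After op 5 (replace /ii/0 7): {"ii":[7,88,95,98,64,48],"ti":{"uv":15,"xi":71,"z":90}}
After op 6 (replace /ii/2 24): {"ii":[7,88,24,98,64,48],"ti":{"uv":15,"xi":71,"z":90}}
After op 7 (add /ti/pmv 25): {"ii":[7,88,24,98,64,48],"ti":{"pmv":25,"uv":15,"xi":71,"z":90}}
After op 8 (add /gc 34): {"gc":34,"ii":[7,88,24,98,64,48],"ti":{"pmv":25,"uv":15,"xi":71,"z":90}}
After op 9 (add /ii 15): {"gc":34,"ii":15,"ti":{"pmv":25,"uv":15,"xi":71,"z":90}}
Value at /ii: 15

Answer: 15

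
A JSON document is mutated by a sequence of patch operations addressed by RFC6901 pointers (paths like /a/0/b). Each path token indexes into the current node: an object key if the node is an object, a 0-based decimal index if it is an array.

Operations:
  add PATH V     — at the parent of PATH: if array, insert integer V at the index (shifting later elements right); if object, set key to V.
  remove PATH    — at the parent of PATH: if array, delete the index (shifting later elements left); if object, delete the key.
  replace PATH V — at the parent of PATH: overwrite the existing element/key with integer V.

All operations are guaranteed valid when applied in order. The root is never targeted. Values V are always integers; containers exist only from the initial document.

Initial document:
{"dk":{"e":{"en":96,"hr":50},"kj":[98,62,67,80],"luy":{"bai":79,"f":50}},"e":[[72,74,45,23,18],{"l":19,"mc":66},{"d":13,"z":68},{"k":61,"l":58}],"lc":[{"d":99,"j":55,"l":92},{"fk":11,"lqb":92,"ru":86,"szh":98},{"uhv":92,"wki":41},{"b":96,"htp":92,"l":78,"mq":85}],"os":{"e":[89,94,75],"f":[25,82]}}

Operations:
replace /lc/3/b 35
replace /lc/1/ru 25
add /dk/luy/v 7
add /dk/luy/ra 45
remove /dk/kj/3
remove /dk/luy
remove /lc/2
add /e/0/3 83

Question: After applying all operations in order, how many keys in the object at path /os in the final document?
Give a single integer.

After op 1 (replace /lc/3/b 35): {"dk":{"e":{"en":96,"hr":50},"kj":[98,62,67,80],"luy":{"bai":79,"f":50}},"e":[[72,74,45,23,18],{"l":19,"mc":66},{"d":13,"z":68},{"k":61,"l":58}],"lc":[{"d":99,"j":55,"l":92},{"fk":11,"lqb":92,"ru":86,"szh":98},{"uhv":92,"wki":41},{"b":35,"htp":92,"l":78,"mq":85}],"os":{"e":[89,94,75],"f":[25,82]}}
After op 2 (replace /lc/1/ru 25): {"dk":{"e":{"en":96,"hr":50},"kj":[98,62,67,80],"luy":{"bai":79,"f":50}},"e":[[72,74,45,23,18],{"l":19,"mc":66},{"d":13,"z":68},{"k":61,"l":58}],"lc":[{"d":99,"j":55,"l":92},{"fk":11,"lqb":92,"ru":25,"szh":98},{"uhv":92,"wki":41},{"b":35,"htp":92,"l":78,"mq":85}],"os":{"e":[89,94,75],"f":[25,82]}}
After op 3 (add /dk/luy/v 7): {"dk":{"e":{"en":96,"hr":50},"kj":[98,62,67,80],"luy":{"bai":79,"f":50,"v":7}},"e":[[72,74,45,23,18],{"l":19,"mc":66},{"d":13,"z":68},{"k":61,"l":58}],"lc":[{"d":99,"j":55,"l":92},{"fk":11,"lqb":92,"ru":25,"szh":98},{"uhv":92,"wki":41},{"b":35,"htp":92,"l":78,"mq":85}],"os":{"e":[89,94,75],"f":[25,82]}}
After op 4 (add /dk/luy/ra 45): {"dk":{"e":{"en":96,"hr":50},"kj":[98,62,67,80],"luy":{"bai":79,"f":50,"ra":45,"v":7}},"e":[[72,74,45,23,18],{"l":19,"mc":66},{"d":13,"z":68},{"k":61,"l":58}],"lc":[{"d":99,"j":55,"l":92},{"fk":11,"lqb":92,"ru":25,"szh":98},{"uhv":92,"wki":41},{"b":35,"htp":92,"l":78,"mq":85}],"os":{"e":[89,94,75],"f":[25,82]}}
After op 5 (remove /dk/kj/3): {"dk":{"e":{"en":96,"hr":50},"kj":[98,62,67],"luy":{"bai":79,"f":50,"ra":45,"v":7}},"e":[[72,74,45,23,18],{"l":19,"mc":66},{"d":13,"z":68},{"k":61,"l":58}],"lc":[{"d":99,"j":55,"l":92},{"fk":11,"lqb":92,"ru":25,"szh":98},{"uhv":92,"wki":41},{"b":35,"htp":92,"l":78,"mq":85}],"os":{"e":[89,94,75],"f":[25,82]}}
After op 6 (remove /dk/luy): {"dk":{"e":{"en":96,"hr":50},"kj":[98,62,67]},"e":[[72,74,45,23,18],{"l":19,"mc":66},{"d":13,"z":68},{"k":61,"l":58}],"lc":[{"d":99,"j":55,"l":92},{"fk":11,"lqb":92,"ru":25,"szh":98},{"uhv":92,"wki":41},{"b":35,"htp":92,"l":78,"mq":85}],"os":{"e":[89,94,75],"f":[25,82]}}
After op 7 (remove /lc/2): {"dk":{"e":{"en":96,"hr":50},"kj":[98,62,67]},"e":[[72,74,45,23,18],{"l":19,"mc":66},{"d":13,"z":68},{"k":61,"l":58}],"lc":[{"d":99,"j":55,"l":92},{"fk":11,"lqb":92,"ru":25,"szh":98},{"b":35,"htp":92,"l":78,"mq":85}],"os":{"e":[89,94,75],"f":[25,82]}}
After op 8 (add /e/0/3 83): {"dk":{"e":{"en":96,"hr":50},"kj":[98,62,67]},"e":[[72,74,45,83,23,18],{"l":19,"mc":66},{"d":13,"z":68},{"k":61,"l":58}],"lc":[{"d":99,"j":55,"l":92},{"fk":11,"lqb":92,"ru":25,"szh":98},{"b":35,"htp":92,"l":78,"mq":85}],"os":{"e":[89,94,75],"f":[25,82]}}
Size at path /os: 2

Answer: 2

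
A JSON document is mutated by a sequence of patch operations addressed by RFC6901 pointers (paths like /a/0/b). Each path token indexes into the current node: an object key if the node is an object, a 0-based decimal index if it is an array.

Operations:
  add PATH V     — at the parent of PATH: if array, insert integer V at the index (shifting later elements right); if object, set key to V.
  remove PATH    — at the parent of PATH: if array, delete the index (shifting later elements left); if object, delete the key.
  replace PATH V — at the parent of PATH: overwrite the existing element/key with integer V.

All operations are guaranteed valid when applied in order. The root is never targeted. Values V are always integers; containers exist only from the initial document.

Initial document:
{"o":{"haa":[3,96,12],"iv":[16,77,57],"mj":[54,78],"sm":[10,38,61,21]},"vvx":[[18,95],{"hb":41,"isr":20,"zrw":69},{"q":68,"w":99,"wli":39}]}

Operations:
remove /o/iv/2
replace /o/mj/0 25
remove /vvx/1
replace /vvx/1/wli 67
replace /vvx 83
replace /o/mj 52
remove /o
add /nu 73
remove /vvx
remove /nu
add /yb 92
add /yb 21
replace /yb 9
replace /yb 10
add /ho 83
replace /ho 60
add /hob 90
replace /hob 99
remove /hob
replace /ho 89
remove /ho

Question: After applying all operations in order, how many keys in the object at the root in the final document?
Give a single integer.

Answer: 1

Derivation:
After op 1 (remove /o/iv/2): {"o":{"haa":[3,96,12],"iv":[16,77],"mj":[54,78],"sm":[10,38,61,21]},"vvx":[[18,95],{"hb":41,"isr":20,"zrw":69},{"q":68,"w":99,"wli":39}]}
After op 2 (replace /o/mj/0 25): {"o":{"haa":[3,96,12],"iv":[16,77],"mj":[25,78],"sm":[10,38,61,21]},"vvx":[[18,95],{"hb":41,"isr":20,"zrw":69},{"q":68,"w":99,"wli":39}]}
After op 3 (remove /vvx/1): {"o":{"haa":[3,96,12],"iv":[16,77],"mj":[25,78],"sm":[10,38,61,21]},"vvx":[[18,95],{"q":68,"w":99,"wli":39}]}
After op 4 (replace /vvx/1/wli 67): {"o":{"haa":[3,96,12],"iv":[16,77],"mj":[25,78],"sm":[10,38,61,21]},"vvx":[[18,95],{"q":68,"w":99,"wli":67}]}
After op 5 (replace /vvx 83): {"o":{"haa":[3,96,12],"iv":[16,77],"mj":[25,78],"sm":[10,38,61,21]},"vvx":83}
After op 6 (replace /o/mj 52): {"o":{"haa":[3,96,12],"iv":[16,77],"mj":52,"sm":[10,38,61,21]},"vvx":83}
After op 7 (remove /o): {"vvx":83}
After op 8 (add /nu 73): {"nu":73,"vvx":83}
After op 9 (remove /vvx): {"nu":73}
After op 10 (remove /nu): {}
After op 11 (add /yb 92): {"yb":92}
After op 12 (add /yb 21): {"yb":21}
After op 13 (replace /yb 9): {"yb":9}
After op 14 (replace /yb 10): {"yb":10}
After op 15 (add /ho 83): {"ho":83,"yb":10}
After op 16 (replace /ho 60): {"ho":60,"yb":10}
After op 17 (add /hob 90): {"ho":60,"hob":90,"yb":10}
After op 18 (replace /hob 99): {"ho":60,"hob":99,"yb":10}
After op 19 (remove /hob): {"ho":60,"yb":10}
After op 20 (replace /ho 89): {"ho":89,"yb":10}
After op 21 (remove /ho): {"yb":10}
Size at the root: 1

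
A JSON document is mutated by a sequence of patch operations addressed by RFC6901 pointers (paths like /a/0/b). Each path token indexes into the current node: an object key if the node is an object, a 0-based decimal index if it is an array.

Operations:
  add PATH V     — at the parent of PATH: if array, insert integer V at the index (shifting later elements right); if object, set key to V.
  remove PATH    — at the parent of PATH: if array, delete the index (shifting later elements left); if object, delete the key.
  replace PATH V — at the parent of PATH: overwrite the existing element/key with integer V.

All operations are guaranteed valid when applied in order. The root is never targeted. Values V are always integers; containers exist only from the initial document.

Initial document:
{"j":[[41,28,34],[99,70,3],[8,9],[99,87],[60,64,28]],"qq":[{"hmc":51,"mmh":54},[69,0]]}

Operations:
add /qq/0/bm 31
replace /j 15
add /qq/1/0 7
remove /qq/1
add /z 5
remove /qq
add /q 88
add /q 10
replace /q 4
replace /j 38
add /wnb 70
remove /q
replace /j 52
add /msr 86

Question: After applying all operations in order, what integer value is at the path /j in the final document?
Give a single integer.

After op 1 (add /qq/0/bm 31): {"j":[[41,28,34],[99,70,3],[8,9],[99,87],[60,64,28]],"qq":[{"bm":31,"hmc":51,"mmh":54},[69,0]]}
After op 2 (replace /j 15): {"j":15,"qq":[{"bm":31,"hmc":51,"mmh":54},[69,0]]}
After op 3 (add /qq/1/0 7): {"j":15,"qq":[{"bm":31,"hmc":51,"mmh":54},[7,69,0]]}
After op 4 (remove /qq/1): {"j":15,"qq":[{"bm":31,"hmc":51,"mmh":54}]}
After op 5 (add /z 5): {"j":15,"qq":[{"bm":31,"hmc":51,"mmh":54}],"z":5}
After op 6 (remove /qq): {"j":15,"z":5}
After op 7 (add /q 88): {"j":15,"q":88,"z":5}
After op 8 (add /q 10): {"j":15,"q":10,"z":5}
After op 9 (replace /q 4): {"j":15,"q":4,"z":5}
After op 10 (replace /j 38): {"j":38,"q":4,"z":5}
After op 11 (add /wnb 70): {"j":38,"q":4,"wnb":70,"z":5}
After op 12 (remove /q): {"j":38,"wnb":70,"z":5}
After op 13 (replace /j 52): {"j":52,"wnb":70,"z":5}
After op 14 (add /msr 86): {"j":52,"msr":86,"wnb":70,"z":5}
Value at /j: 52

Answer: 52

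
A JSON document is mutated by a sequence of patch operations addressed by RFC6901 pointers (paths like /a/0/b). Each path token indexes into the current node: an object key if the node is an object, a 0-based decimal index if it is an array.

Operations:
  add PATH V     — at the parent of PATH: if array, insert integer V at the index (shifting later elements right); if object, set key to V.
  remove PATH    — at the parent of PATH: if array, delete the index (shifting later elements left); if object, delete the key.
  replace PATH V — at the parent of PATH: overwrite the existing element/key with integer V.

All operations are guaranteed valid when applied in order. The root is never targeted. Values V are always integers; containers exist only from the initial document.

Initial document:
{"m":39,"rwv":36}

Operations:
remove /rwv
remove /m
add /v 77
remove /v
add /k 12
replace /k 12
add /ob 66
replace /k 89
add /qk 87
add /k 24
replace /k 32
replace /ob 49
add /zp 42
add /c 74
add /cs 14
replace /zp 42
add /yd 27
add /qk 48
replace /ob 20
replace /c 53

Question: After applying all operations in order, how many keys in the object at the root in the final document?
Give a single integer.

Answer: 7

Derivation:
After op 1 (remove /rwv): {"m":39}
After op 2 (remove /m): {}
After op 3 (add /v 77): {"v":77}
After op 4 (remove /v): {}
After op 5 (add /k 12): {"k":12}
After op 6 (replace /k 12): {"k":12}
After op 7 (add /ob 66): {"k":12,"ob":66}
After op 8 (replace /k 89): {"k":89,"ob":66}
After op 9 (add /qk 87): {"k":89,"ob":66,"qk":87}
After op 10 (add /k 24): {"k":24,"ob":66,"qk":87}
After op 11 (replace /k 32): {"k":32,"ob":66,"qk":87}
After op 12 (replace /ob 49): {"k":32,"ob":49,"qk":87}
After op 13 (add /zp 42): {"k":32,"ob":49,"qk":87,"zp":42}
After op 14 (add /c 74): {"c":74,"k":32,"ob":49,"qk":87,"zp":42}
After op 15 (add /cs 14): {"c":74,"cs":14,"k":32,"ob":49,"qk":87,"zp":42}
After op 16 (replace /zp 42): {"c":74,"cs":14,"k":32,"ob":49,"qk":87,"zp":42}
After op 17 (add /yd 27): {"c":74,"cs":14,"k":32,"ob":49,"qk":87,"yd":27,"zp":42}
After op 18 (add /qk 48): {"c":74,"cs":14,"k":32,"ob":49,"qk":48,"yd":27,"zp":42}
After op 19 (replace /ob 20): {"c":74,"cs":14,"k":32,"ob":20,"qk":48,"yd":27,"zp":42}
After op 20 (replace /c 53): {"c":53,"cs":14,"k":32,"ob":20,"qk":48,"yd":27,"zp":42}
Size at the root: 7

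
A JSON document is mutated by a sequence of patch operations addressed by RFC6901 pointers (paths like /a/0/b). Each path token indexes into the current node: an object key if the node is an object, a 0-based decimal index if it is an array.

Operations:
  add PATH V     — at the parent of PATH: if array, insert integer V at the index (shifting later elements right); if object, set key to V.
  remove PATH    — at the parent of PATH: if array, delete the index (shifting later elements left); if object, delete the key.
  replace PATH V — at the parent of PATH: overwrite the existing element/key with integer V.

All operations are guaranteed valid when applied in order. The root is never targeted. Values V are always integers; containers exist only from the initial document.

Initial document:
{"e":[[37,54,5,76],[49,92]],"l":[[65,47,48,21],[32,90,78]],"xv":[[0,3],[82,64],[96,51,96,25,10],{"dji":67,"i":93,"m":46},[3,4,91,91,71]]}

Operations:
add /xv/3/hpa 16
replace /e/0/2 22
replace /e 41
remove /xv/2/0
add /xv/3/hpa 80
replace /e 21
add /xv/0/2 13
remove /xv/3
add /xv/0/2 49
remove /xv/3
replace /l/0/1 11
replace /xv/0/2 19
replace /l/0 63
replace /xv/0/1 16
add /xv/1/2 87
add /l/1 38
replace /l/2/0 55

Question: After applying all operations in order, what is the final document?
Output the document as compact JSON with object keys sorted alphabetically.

After op 1 (add /xv/3/hpa 16): {"e":[[37,54,5,76],[49,92]],"l":[[65,47,48,21],[32,90,78]],"xv":[[0,3],[82,64],[96,51,96,25,10],{"dji":67,"hpa":16,"i":93,"m":46},[3,4,91,91,71]]}
After op 2 (replace /e/0/2 22): {"e":[[37,54,22,76],[49,92]],"l":[[65,47,48,21],[32,90,78]],"xv":[[0,3],[82,64],[96,51,96,25,10],{"dji":67,"hpa":16,"i":93,"m":46},[3,4,91,91,71]]}
After op 3 (replace /e 41): {"e":41,"l":[[65,47,48,21],[32,90,78]],"xv":[[0,3],[82,64],[96,51,96,25,10],{"dji":67,"hpa":16,"i":93,"m":46},[3,4,91,91,71]]}
After op 4 (remove /xv/2/0): {"e":41,"l":[[65,47,48,21],[32,90,78]],"xv":[[0,3],[82,64],[51,96,25,10],{"dji":67,"hpa":16,"i":93,"m":46},[3,4,91,91,71]]}
After op 5 (add /xv/3/hpa 80): {"e":41,"l":[[65,47,48,21],[32,90,78]],"xv":[[0,3],[82,64],[51,96,25,10],{"dji":67,"hpa":80,"i":93,"m":46},[3,4,91,91,71]]}
After op 6 (replace /e 21): {"e":21,"l":[[65,47,48,21],[32,90,78]],"xv":[[0,3],[82,64],[51,96,25,10],{"dji":67,"hpa":80,"i":93,"m":46},[3,4,91,91,71]]}
After op 7 (add /xv/0/2 13): {"e":21,"l":[[65,47,48,21],[32,90,78]],"xv":[[0,3,13],[82,64],[51,96,25,10],{"dji":67,"hpa":80,"i":93,"m":46},[3,4,91,91,71]]}
After op 8 (remove /xv/3): {"e":21,"l":[[65,47,48,21],[32,90,78]],"xv":[[0,3,13],[82,64],[51,96,25,10],[3,4,91,91,71]]}
After op 9 (add /xv/0/2 49): {"e":21,"l":[[65,47,48,21],[32,90,78]],"xv":[[0,3,49,13],[82,64],[51,96,25,10],[3,4,91,91,71]]}
After op 10 (remove /xv/3): {"e":21,"l":[[65,47,48,21],[32,90,78]],"xv":[[0,3,49,13],[82,64],[51,96,25,10]]}
After op 11 (replace /l/0/1 11): {"e":21,"l":[[65,11,48,21],[32,90,78]],"xv":[[0,3,49,13],[82,64],[51,96,25,10]]}
After op 12 (replace /xv/0/2 19): {"e":21,"l":[[65,11,48,21],[32,90,78]],"xv":[[0,3,19,13],[82,64],[51,96,25,10]]}
After op 13 (replace /l/0 63): {"e":21,"l":[63,[32,90,78]],"xv":[[0,3,19,13],[82,64],[51,96,25,10]]}
After op 14 (replace /xv/0/1 16): {"e":21,"l":[63,[32,90,78]],"xv":[[0,16,19,13],[82,64],[51,96,25,10]]}
After op 15 (add /xv/1/2 87): {"e":21,"l":[63,[32,90,78]],"xv":[[0,16,19,13],[82,64,87],[51,96,25,10]]}
After op 16 (add /l/1 38): {"e":21,"l":[63,38,[32,90,78]],"xv":[[0,16,19,13],[82,64,87],[51,96,25,10]]}
After op 17 (replace /l/2/0 55): {"e":21,"l":[63,38,[55,90,78]],"xv":[[0,16,19,13],[82,64,87],[51,96,25,10]]}

Answer: {"e":21,"l":[63,38,[55,90,78]],"xv":[[0,16,19,13],[82,64,87],[51,96,25,10]]}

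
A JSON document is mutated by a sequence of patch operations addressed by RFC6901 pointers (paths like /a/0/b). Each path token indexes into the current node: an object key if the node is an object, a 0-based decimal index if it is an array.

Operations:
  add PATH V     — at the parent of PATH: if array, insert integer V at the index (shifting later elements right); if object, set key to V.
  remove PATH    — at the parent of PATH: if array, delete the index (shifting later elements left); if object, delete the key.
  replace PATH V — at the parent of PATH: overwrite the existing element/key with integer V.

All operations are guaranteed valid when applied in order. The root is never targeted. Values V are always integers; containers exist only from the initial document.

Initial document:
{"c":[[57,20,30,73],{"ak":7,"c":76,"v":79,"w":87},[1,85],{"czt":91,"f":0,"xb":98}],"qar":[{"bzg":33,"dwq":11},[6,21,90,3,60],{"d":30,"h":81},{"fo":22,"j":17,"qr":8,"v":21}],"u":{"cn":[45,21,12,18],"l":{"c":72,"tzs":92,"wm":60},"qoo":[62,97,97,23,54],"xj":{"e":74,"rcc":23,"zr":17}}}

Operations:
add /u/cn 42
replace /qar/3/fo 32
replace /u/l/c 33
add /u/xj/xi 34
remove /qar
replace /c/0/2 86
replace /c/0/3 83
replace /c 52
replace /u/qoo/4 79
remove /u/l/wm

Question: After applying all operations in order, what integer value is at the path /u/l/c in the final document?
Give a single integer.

Answer: 33

Derivation:
After op 1 (add /u/cn 42): {"c":[[57,20,30,73],{"ak":7,"c":76,"v":79,"w":87},[1,85],{"czt":91,"f":0,"xb":98}],"qar":[{"bzg":33,"dwq":11},[6,21,90,3,60],{"d":30,"h":81},{"fo":22,"j":17,"qr":8,"v":21}],"u":{"cn":42,"l":{"c":72,"tzs":92,"wm":60},"qoo":[62,97,97,23,54],"xj":{"e":74,"rcc":23,"zr":17}}}
After op 2 (replace /qar/3/fo 32): {"c":[[57,20,30,73],{"ak":7,"c":76,"v":79,"w":87},[1,85],{"czt":91,"f":0,"xb":98}],"qar":[{"bzg":33,"dwq":11},[6,21,90,3,60],{"d":30,"h":81},{"fo":32,"j":17,"qr":8,"v":21}],"u":{"cn":42,"l":{"c":72,"tzs":92,"wm":60},"qoo":[62,97,97,23,54],"xj":{"e":74,"rcc":23,"zr":17}}}
After op 3 (replace /u/l/c 33): {"c":[[57,20,30,73],{"ak":7,"c":76,"v":79,"w":87},[1,85],{"czt":91,"f":0,"xb":98}],"qar":[{"bzg":33,"dwq":11},[6,21,90,3,60],{"d":30,"h":81},{"fo":32,"j":17,"qr":8,"v":21}],"u":{"cn":42,"l":{"c":33,"tzs":92,"wm":60},"qoo":[62,97,97,23,54],"xj":{"e":74,"rcc":23,"zr":17}}}
After op 4 (add /u/xj/xi 34): {"c":[[57,20,30,73],{"ak":7,"c":76,"v":79,"w":87},[1,85],{"czt":91,"f":0,"xb":98}],"qar":[{"bzg":33,"dwq":11},[6,21,90,3,60],{"d":30,"h":81},{"fo":32,"j":17,"qr":8,"v":21}],"u":{"cn":42,"l":{"c":33,"tzs":92,"wm":60},"qoo":[62,97,97,23,54],"xj":{"e":74,"rcc":23,"xi":34,"zr":17}}}
After op 5 (remove /qar): {"c":[[57,20,30,73],{"ak":7,"c":76,"v":79,"w":87},[1,85],{"czt":91,"f":0,"xb":98}],"u":{"cn":42,"l":{"c":33,"tzs":92,"wm":60},"qoo":[62,97,97,23,54],"xj":{"e":74,"rcc":23,"xi":34,"zr":17}}}
After op 6 (replace /c/0/2 86): {"c":[[57,20,86,73],{"ak":7,"c":76,"v":79,"w":87},[1,85],{"czt":91,"f":0,"xb":98}],"u":{"cn":42,"l":{"c":33,"tzs":92,"wm":60},"qoo":[62,97,97,23,54],"xj":{"e":74,"rcc":23,"xi":34,"zr":17}}}
After op 7 (replace /c/0/3 83): {"c":[[57,20,86,83],{"ak":7,"c":76,"v":79,"w":87},[1,85],{"czt":91,"f":0,"xb":98}],"u":{"cn":42,"l":{"c":33,"tzs":92,"wm":60},"qoo":[62,97,97,23,54],"xj":{"e":74,"rcc":23,"xi":34,"zr":17}}}
After op 8 (replace /c 52): {"c":52,"u":{"cn":42,"l":{"c":33,"tzs":92,"wm":60},"qoo":[62,97,97,23,54],"xj":{"e":74,"rcc":23,"xi":34,"zr":17}}}
After op 9 (replace /u/qoo/4 79): {"c":52,"u":{"cn":42,"l":{"c":33,"tzs":92,"wm":60},"qoo":[62,97,97,23,79],"xj":{"e":74,"rcc":23,"xi":34,"zr":17}}}
After op 10 (remove /u/l/wm): {"c":52,"u":{"cn":42,"l":{"c":33,"tzs":92},"qoo":[62,97,97,23,79],"xj":{"e":74,"rcc":23,"xi":34,"zr":17}}}
Value at /u/l/c: 33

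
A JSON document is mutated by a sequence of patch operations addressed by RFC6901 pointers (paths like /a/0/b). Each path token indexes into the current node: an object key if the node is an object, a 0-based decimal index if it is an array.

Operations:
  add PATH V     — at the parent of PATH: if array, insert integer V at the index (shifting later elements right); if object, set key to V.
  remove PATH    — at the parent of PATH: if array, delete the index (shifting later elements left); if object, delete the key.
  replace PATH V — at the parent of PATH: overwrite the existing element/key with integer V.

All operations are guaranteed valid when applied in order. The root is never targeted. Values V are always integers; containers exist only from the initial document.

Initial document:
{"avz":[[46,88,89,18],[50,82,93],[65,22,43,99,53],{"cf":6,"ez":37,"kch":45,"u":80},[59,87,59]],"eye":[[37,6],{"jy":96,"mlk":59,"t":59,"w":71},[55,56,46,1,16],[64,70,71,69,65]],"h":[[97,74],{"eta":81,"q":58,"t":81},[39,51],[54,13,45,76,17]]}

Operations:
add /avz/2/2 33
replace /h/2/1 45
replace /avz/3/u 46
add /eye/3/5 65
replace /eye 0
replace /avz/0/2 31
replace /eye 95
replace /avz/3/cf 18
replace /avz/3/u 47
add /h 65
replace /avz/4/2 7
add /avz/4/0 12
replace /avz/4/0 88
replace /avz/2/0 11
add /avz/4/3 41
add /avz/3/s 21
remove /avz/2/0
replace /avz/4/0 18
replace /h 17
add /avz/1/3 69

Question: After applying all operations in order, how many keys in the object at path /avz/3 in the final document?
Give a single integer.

After op 1 (add /avz/2/2 33): {"avz":[[46,88,89,18],[50,82,93],[65,22,33,43,99,53],{"cf":6,"ez":37,"kch":45,"u":80},[59,87,59]],"eye":[[37,6],{"jy":96,"mlk":59,"t":59,"w":71},[55,56,46,1,16],[64,70,71,69,65]],"h":[[97,74],{"eta":81,"q":58,"t":81},[39,51],[54,13,45,76,17]]}
After op 2 (replace /h/2/1 45): {"avz":[[46,88,89,18],[50,82,93],[65,22,33,43,99,53],{"cf":6,"ez":37,"kch":45,"u":80},[59,87,59]],"eye":[[37,6],{"jy":96,"mlk":59,"t":59,"w":71},[55,56,46,1,16],[64,70,71,69,65]],"h":[[97,74],{"eta":81,"q":58,"t":81},[39,45],[54,13,45,76,17]]}
After op 3 (replace /avz/3/u 46): {"avz":[[46,88,89,18],[50,82,93],[65,22,33,43,99,53],{"cf":6,"ez":37,"kch":45,"u":46},[59,87,59]],"eye":[[37,6],{"jy":96,"mlk":59,"t":59,"w":71},[55,56,46,1,16],[64,70,71,69,65]],"h":[[97,74],{"eta":81,"q":58,"t":81},[39,45],[54,13,45,76,17]]}
After op 4 (add /eye/3/5 65): {"avz":[[46,88,89,18],[50,82,93],[65,22,33,43,99,53],{"cf":6,"ez":37,"kch":45,"u":46},[59,87,59]],"eye":[[37,6],{"jy":96,"mlk":59,"t":59,"w":71},[55,56,46,1,16],[64,70,71,69,65,65]],"h":[[97,74],{"eta":81,"q":58,"t":81},[39,45],[54,13,45,76,17]]}
After op 5 (replace /eye 0): {"avz":[[46,88,89,18],[50,82,93],[65,22,33,43,99,53],{"cf":6,"ez":37,"kch":45,"u":46},[59,87,59]],"eye":0,"h":[[97,74],{"eta":81,"q":58,"t":81},[39,45],[54,13,45,76,17]]}
After op 6 (replace /avz/0/2 31): {"avz":[[46,88,31,18],[50,82,93],[65,22,33,43,99,53],{"cf":6,"ez":37,"kch":45,"u":46},[59,87,59]],"eye":0,"h":[[97,74],{"eta":81,"q":58,"t":81},[39,45],[54,13,45,76,17]]}
After op 7 (replace /eye 95): {"avz":[[46,88,31,18],[50,82,93],[65,22,33,43,99,53],{"cf":6,"ez":37,"kch":45,"u":46},[59,87,59]],"eye":95,"h":[[97,74],{"eta":81,"q":58,"t":81},[39,45],[54,13,45,76,17]]}
After op 8 (replace /avz/3/cf 18): {"avz":[[46,88,31,18],[50,82,93],[65,22,33,43,99,53],{"cf":18,"ez":37,"kch":45,"u":46},[59,87,59]],"eye":95,"h":[[97,74],{"eta":81,"q":58,"t":81},[39,45],[54,13,45,76,17]]}
After op 9 (replace /avz/3/u 47): {"avz":[[46,88,31,18],[50,82,93],[65,22,33,43,99,53],{"cf":18,"ez":37,"kch":45,"u":47},[59,87,59]],"eye":95,"h":[[97,74],{"eta":81,"q":58,"t":81},[39,45],[54,13,45,76,17]]}
After op 10 (add /h 65): {"avz":[[46,88,31,18],[50,82,93],[65,22,33,43,99,53],{"cf":18,"ez":37,"kch":45,"u":47},[59,87,59]],"eye":95,"h":65}
After op 11 (replace /avz/4/2 7): {"avz":[[46,88,31,18],[50,82,93],[65,22,33,43,99,53],{"cf":18,"ez":37,"kch":45,"u":47},[59,87,7]],"eye":95,"h":65}
After op 12 (add /avz/4/0 12): {"avz":[[46,88,31,18],[50,82,93],[65,22,33,43,99,53],{"cf":18,"ez":37,"kch":45,"u":47},[12,59,87,7]],"eye":95,"h":65}
After op 13 (replace /avz/4/0 88): {"avz":[[46,88,31,18],[50,82,93],[65,22,33,43,99,53],{"cf":18,"ez":37,"kch":45,"u":47},[88,59,87,7]],"eye":95,"h":65}
After op 14 (replace /avz/2/0 11): {"avz":[[46,88,31,18],[50,82,93],[11,22,33,43,99,53],{"cf":18,"ez":37,"kch":45,"u":47},[88,59,87,7]],"eye":95,"h":65}
After op 15 (add /avz/4/3 41): {"avz":[[46,88,31,18],[50,82,93],[11,22,33,43,99,53],{"cf":18,"ez":37,"kch":45,"u":47},[88,59,87,41,7]],"eye":95,"h":65}
After op 16 (add /avz/3/s 21): {"avz":[[46,88,31,18],[50,82,93],[11,22,33,43,99,53],{"cf":18,"ez":37,"kch":45,"s":21,"u":47},[88,59,87,41,7]],"eye":95,"h":65}
After op 17 (remove /avz/2/0): {"avz":[[46,88,31,18],[50,82,93],[22,33,43,99,53],{"cf":18,"ez":37,"kch":45,"s":21,"u":47},[88,59,87,41,7]],"eye":95,"h":65}
After op 18 (replace /avz/4/0 18): {"avz":[[46,88,31,18],[50,82,93],[22,33,43,99,53],{"cf":18,"ez":37,"kch":45,"s":21,"u":47},[18,59,87,41,7]],"eye":95,"h":65}
After op 19 (replace /h 17): {"avz":[[46,88,31,18],[50,82,93],[22,33,43,99,53],{"cf":18,"ez":37,"kch":45,"s":21,"u":47},[18,59,87,41,7]],"eye":95,"h":17}
After op 20 (add /avz/1/3 69): {"avz":[[46,88,31,18],[50,82,93,69],[22,33,43,99,53],{"cf":18,"ez":37,"kch":45,"s":21,"u":47},[18,59,87,41,7]],"eye":95,"h":17}
Size at path /avz/3: 5

Answer: 5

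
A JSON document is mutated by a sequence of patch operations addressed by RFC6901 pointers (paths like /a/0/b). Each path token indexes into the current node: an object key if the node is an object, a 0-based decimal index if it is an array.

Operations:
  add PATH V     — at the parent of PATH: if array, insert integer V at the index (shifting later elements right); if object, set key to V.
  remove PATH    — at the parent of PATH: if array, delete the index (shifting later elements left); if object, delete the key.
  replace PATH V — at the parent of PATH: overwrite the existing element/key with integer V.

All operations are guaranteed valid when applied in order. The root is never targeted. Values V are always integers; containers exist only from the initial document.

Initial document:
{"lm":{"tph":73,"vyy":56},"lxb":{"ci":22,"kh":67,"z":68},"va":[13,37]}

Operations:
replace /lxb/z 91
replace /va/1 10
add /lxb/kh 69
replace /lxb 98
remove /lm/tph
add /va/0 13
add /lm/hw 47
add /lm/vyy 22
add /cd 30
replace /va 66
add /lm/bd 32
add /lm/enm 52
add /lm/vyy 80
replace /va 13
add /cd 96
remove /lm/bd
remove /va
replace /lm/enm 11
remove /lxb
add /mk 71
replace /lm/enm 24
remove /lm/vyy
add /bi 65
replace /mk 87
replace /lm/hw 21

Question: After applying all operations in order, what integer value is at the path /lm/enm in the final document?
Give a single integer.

Answer: 24

Derivation:
After op 1 (replace /lxb/z 91): {"lm":{"tph":73,"vyy":56},"lxb":{"ci":22,"kh":67,"z":91},"va":[13,37]}
After op 2 (replace /va/1 10): {"lm":{"tph":73,"vyy":56},"lxb":{"ci":22,"kh":67,"z":91},"va":[13,10]}
After op 3 (add /lxb/kh 69): {"lm":{"tph":73,"vyy":56},"lxb":{"ci":22,"kh":69,"z":91},"va":[13,10]}
After op 4 (replace /lxb 98): {"lm":{"tph":73,"vyy":56},"lxb":98,"va":[13,10]}
After op 5 (remove /lm/tph): {"lm":{"vyy":56},"lxb":98,"va":[13,10]}
After op 6 (add /va/0 13): {"lm":{"vyy":56},"lxb":98,"va":[13,13,10]}
After op 7 (add /lm/hw 47): {"lm":{"hw":47,"vyy":56},"lxb":98,"va":[13,13,10]}
After op 8 (add /lm/vyy 22): {"lm":{"hw":47,"vyy":22},"lxb":98,"va":[13,13,10]}
After op 9 (add /cd 30): {"cd":30,"lm":{"hw":47,"vyy":22},"lxb":98,"va":[13,13,10]}
After op 10 (replace /va 66): {"cd":30,"lm":{"hw":47,"vyy":22},"lxb":98,"va":66}
After op 11 (add /lm/bd 32): {"cd":30,"lm":{"bd":32,"hw":47,"vyy":22},"lxb":98,"va":66}
After op 12 (add /lm/enm 52): {"cd":30,"lm":{"bd":32,"enm":52,"hw":47,"vyy":22},"lxb":98,"va":66}
After op 13 (add /lm/vyy 80): {"cd":30,"lm":{"bd":32,"enm":52,"hw":47,"vyy":80},"lxb":98,"va":66}
After op 14 (replace /va 13): {"cd":30,"lm":{"bd":32,"enm":52,"hw":47,"vyy":80},"lxb":98,"va":13}
After op 15 (add /cd 96): {"cd":96,"lm":{"bd":32,"enm":52,"hw":47,"vyy":80},"lxb":98,"va":13}
After op 16 (remove /lm/bd): {"cd":96,"lm":{"enm":52,"hw":47,"vyy":80},"lxb":98,"va":13}
After op 17 (remove /va): {"cd":96,"lm":{"enm":52,"hw":47,"vyy":80},"lxb":98}
After op 18 (replace /lm/enm 11): {"cd":96,"lm":{"enm":11,"hw":47,"vyy":80},"lxb":98}
After op 19 (remove /lxb): {"cd":96,"lm":{"enm":11,"hw":47,"vyy":80}}
After op 20 (add /mk 71): {"cd":96,"lm":{"enm":11,"hw":47,"vyy":80},"mk":71}
After op 21 (replace /lm/enm 24): {"cd":96,"lm":{"enm":24,"hw":47,"vyy":80},"mk":71}
After op 22 (remove /lm/vyy): {"cd":96,"lm":{"enm":24,"hw":47},"mk":71}
After op 23 (add /bi 65): {"bi":65,"cd":96,"lm":{"enm":24,"hw":47},"mk":71}
After op 24 (replace /mk 87): {"bi":65,"cd":96,"lm":{"enm":24,"hw":47},"mk":87}
After op 25 (replace /lm/hw 21): {"bi":65,"cd":96,"lm":{"enm":24,"hw":21},"mk":87}
Value at /lm/enm: 24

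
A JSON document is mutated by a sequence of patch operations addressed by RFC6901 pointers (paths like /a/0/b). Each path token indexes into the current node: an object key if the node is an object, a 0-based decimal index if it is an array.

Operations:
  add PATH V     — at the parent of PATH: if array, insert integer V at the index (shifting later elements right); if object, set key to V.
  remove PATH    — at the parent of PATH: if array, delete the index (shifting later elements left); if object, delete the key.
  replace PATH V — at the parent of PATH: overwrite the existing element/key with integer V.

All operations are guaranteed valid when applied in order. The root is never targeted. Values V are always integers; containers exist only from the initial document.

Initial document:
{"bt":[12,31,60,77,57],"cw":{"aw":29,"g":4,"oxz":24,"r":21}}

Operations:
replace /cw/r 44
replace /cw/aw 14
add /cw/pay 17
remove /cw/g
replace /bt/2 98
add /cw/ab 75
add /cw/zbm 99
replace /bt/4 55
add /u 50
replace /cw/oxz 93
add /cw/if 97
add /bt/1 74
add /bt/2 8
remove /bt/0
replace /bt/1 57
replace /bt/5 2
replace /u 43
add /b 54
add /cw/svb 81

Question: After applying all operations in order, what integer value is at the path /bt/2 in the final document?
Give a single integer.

After op 1 (replace /cw/r 44): {"bt":[12,31,60,77,57],"cw":{"aw":29,"g":4,"oxz":24,"r":44}}
After op 2 (replace /cw/aw 14): {"bt":[12,31,60,77,57],"cw":{"aw":14,"g":4,"oxz":24,"r":44}}
After op 3 (add /cw/pay 17): {"bt":[12,31,60,77,57],"cw":{"aw":14,"g":4,"oxz":24,"pay":17,"r":44}}
After op 4 (remove /cw/g): {"bt":[12,31,60,77,57],"cw":{"aw":14,"oxz":24,"pay":17,"r":44}}
After op 5 (replace /bt/2 98): {"bt":[12,31,98,77,57],"cw":{"aw":14,"oxz":24,"pay":17,"r":44}}
After op 6 (add /cw/ab 75): {"bt":[12,31,98,77,57],"cw":{"ab":75,"aw":14,"oxz":24,"pay":17,"r":44}}
After op 7 (add /cw/zbm 99): {"bt":[12,31,98,77,57],"cw":{"ab":75,"aw":14,"oxz":24,"pay":17,"r":44,"zbm":99}}
After op 8 (replace /bt/4 55): {"bt":[12,31,98,77,55],"cw":{"ab":75,"aw":14,"oxz":24,"pay":17,"r":44,"zbm":99}}
After op 9 (add /u 50): {"bt":[12,31,98,77,55],"cw":{"ab":75,"aw":14,"oxz":24,"pay":17,"r":44,"zbm":99},"u":50}
After op 10 (replace /cw/oxz 93): {"bt":[12,31,98,77,55],"cw":{"ab":75,"aw":14,"oxz":93,"pay":17,"r":44,"zbm":99},"u":50}
After op 11 (add /cw/if 97): {"bt":[12,31,98,77,55],"cw":{"ab":75,"aw":14,"if":97,"oxz":93,"pay":17,"r":44,"zbm":99},"u":50}
After op 12 (add /bt/1 74): {"bt":[12,74,31,98,77,55],"cw":{"ab":75,"aw":14,"if":97,"oxz":93,"pay":17,"r":44,"zbm":99},"u":50}
After op 13 (add /bt/2 8): {"bt":[12,74,8,31,98,77,55],"cw":{"ab":75,"aw":14,"if":97,"oxz":93,"pay":17,"r":44,"zbm":99},"u":50}
After op 14 (remove /bt/0): {"bt":[74,8,31,98,77,55],"cw":{"ab":75,"aw":14,"if":97,"oxz":93,"pay":17,"r":44,"zbm":99},"u":50}
After op 15 (replace /bt/1 57): {"bt":[74,57,31,98,77,55],"cw":{"ab":75,"aw":14,"if":97,"oxz":93,"pay":17,"r":44,"zbm":99},"u":50}
After op 16 (replace /bt/5 2): {"bt":[74,57,31,98,77,2],"cw":{"ab":75,"aw":14,"if":97,"oxz":93,"pay":17,"r":44,"zbm":99},"u":50}
After op 17 (replace /u 43): {"bt":[74,57,31,98,77,2],"cw":{"ab":75,"aw":14,"if":97,"oxz":93,"pay":17,"r":44,"zbm":99},"u":43}
After op 18 (add /b 54): {"b":54,"bt":[74,57,31,98,77,2],"cw":{"ab":75,"aw":14,"if":97,"oxz":93,"pay":17,"r":44,"zbm":99},"u":43}
After op 19 (add /cw/svb 81): {"b":54,"bt":[74,57,31,98,77,2],"cw":{"ab":75,"aw":14,"if":97,"oxz":93,"pay":17,"r":44,"svb":81,"zbm":99},"u":43}
Value at /bt/2: 31

Answer: 31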